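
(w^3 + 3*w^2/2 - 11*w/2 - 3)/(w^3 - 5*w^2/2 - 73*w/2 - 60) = (2*w^2 - 3*w - 2)/(2*w^2 - 11*w - 40)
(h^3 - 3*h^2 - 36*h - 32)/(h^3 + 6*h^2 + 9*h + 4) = (h - 8)/(h + 1)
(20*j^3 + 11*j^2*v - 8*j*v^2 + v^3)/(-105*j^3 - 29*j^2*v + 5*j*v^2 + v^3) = (-4*j^2 - 3*j*v + v^2)/(21*j^2 + 10*j*v + v^2)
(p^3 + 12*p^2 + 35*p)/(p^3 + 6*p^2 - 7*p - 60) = p*(p + 7)/(p^2 + p - 12)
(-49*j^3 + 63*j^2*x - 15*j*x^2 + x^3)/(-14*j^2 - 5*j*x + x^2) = (7*j^2 - 8*j*x + x^2)/(2*j + x)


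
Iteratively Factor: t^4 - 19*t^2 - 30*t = (t + 3)*(t^3 - 3*t^2 - 10*t) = (t + 2)*(t + 3)*(t^2 - 5*t) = t*(t + 2)*(t + 3)*(t - 5)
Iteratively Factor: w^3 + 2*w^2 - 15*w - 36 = (w + 3)*(w^2 - w - 12) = (w - 4)*(w + 3)*(w + 3)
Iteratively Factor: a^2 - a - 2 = (a - 2)*(a + 1)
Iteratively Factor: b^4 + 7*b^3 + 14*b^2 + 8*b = (b)*(b^3 + 7*b^2 + 14*b + 8) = b*(b + 1)*(b^2 + 6*b + 8) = b*(b + 1)*(b + 4)*(b + 2)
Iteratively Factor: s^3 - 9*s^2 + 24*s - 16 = (s - 1)*(s^2 - 8*s + 16) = (s - 4)*(s - 1)*(s - 4)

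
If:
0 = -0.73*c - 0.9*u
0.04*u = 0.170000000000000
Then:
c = -5.24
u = 4.25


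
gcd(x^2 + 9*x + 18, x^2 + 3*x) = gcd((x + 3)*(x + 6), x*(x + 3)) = x + 3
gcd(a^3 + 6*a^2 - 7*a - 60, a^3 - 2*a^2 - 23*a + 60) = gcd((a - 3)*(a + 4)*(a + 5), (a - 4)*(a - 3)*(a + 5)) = a^2 + 2*a - 15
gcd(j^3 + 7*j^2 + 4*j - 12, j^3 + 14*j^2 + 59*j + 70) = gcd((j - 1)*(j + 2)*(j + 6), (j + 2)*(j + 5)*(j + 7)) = j + 2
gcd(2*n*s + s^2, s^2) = s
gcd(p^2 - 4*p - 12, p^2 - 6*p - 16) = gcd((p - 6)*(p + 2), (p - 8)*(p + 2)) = p + 2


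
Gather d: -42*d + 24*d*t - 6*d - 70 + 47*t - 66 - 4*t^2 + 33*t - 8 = d*(24*t - 48) - 4*t^2 + 80*t - 144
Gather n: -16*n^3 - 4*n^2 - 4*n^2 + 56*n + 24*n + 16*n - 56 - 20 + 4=-16*n^3 - 8*n^2 + 96*n - 72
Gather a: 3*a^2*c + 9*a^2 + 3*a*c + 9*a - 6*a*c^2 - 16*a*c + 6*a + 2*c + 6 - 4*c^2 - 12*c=a^2*(3*c + 9) + a*(-6*c^2 - 13*c + 15) - 4*c^2 - 10*c + 6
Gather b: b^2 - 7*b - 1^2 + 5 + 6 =b^2 - 7*b + 10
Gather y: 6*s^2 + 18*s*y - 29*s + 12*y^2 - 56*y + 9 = 6*s^2 - 29*s + 12*y^2 + y*(18*s - 56) + 9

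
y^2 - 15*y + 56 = (y - 8)*(y - 7)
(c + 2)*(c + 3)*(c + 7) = c^3 + 12*c^2 + 41*c + 42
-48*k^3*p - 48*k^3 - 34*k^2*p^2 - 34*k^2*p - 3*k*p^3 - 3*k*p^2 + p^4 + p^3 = (-8*k + p)*(2*k + p)*(3*k + p)*(p + 1)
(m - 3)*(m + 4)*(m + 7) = m^3 + 8*m^2 - 5*m - 84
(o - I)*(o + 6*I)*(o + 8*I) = o^3 + 13*I*o^2 - 34*o + 48*I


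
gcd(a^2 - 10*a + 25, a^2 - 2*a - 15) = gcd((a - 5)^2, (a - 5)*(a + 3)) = a - 5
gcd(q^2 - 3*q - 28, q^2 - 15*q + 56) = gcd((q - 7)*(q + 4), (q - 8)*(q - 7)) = q - 7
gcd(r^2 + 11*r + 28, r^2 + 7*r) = r + 7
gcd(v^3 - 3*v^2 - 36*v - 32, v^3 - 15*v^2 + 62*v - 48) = v - 8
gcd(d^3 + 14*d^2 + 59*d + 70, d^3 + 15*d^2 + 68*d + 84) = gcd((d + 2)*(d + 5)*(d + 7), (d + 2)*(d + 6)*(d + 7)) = d^2 + 9*d + 14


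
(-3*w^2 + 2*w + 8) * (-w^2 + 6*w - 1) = 3*w^4 - 20*w^3 + 7*w^2 + 46*w - 8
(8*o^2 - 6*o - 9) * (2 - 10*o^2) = -80*o^4 + 60*o^3 + 106*o^2 - 12*o - 18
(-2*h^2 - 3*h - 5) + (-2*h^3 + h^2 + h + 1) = -2*h^3 - h^2 - 2*h - 4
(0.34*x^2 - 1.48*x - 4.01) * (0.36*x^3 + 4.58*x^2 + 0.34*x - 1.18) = 0.1224*x^5 + 1.0244*x^4 - 8.1064*x^3 - 19.2702*x^2 + 0.383*x + 4.7318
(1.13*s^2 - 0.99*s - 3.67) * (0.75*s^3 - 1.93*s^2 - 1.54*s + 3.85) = 0.8475*s^5 - 2.9234*s^4 - 2.582*s^3 + 12.9582*s^2 + 1.8403*s - 14.1295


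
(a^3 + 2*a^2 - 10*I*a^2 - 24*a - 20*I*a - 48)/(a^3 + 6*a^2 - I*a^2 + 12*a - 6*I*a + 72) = (a^2 + a*(2 - 6*I) - 12*I)/(a^2 + a*(6 + 3*I) + 18*I)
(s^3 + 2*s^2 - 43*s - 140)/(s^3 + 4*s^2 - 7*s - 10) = (s^2 - 3*s - 28)/(s^2 - s - 2)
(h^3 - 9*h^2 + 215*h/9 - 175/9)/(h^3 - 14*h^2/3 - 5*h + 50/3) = (h - 7/3)/(h + 2)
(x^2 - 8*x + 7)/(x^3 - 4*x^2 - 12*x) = (-x^2 + 8*x - 7)/(x*(-x^2 + 4*x + 12))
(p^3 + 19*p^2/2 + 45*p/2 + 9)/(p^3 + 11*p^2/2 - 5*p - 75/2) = (2*p^2 + 13*p + 6)/(2*p^2 + 5*p - 25)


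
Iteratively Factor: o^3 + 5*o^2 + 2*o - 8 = (o + 4)*(o^2 + o - 2) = (o + 2)*(o + 4)*(o - 1)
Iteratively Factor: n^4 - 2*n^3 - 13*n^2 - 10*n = (n - 5)*(n^3 + 3*n^2 + 2*n) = n*(n - 5)*(n^2 + 3*n + 2) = n*(n - 5)*(n + 1)*(n + 2)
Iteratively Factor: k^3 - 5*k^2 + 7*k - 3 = (k - 3)*(k^2 - 2*k + 1) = (k - 3)*(k - 1)*(k - 1)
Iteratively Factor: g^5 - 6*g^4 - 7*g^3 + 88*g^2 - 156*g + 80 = (g - 2)*(g^4 - 4*g^3 - 15*g^2 + 58*g - 40) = (g - 5)*(g - 2)*(g^3 + g^2 - 10*g + 8) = (g - 5)*(g - 2)^2*(g^2 + 3*g - 4) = (g - 5)*(g - 2)^2*(g - 1)*(g + 4)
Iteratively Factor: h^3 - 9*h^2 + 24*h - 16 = (h - 1)*(h^2 - 8*h + 16) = (h - 4)*(h - 1)*(h - 4)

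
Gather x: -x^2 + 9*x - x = -x^2 + 8*x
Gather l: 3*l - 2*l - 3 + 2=l - 1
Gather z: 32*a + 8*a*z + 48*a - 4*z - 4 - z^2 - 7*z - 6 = 80*a - z^2 + z*(8*a - 11) - 10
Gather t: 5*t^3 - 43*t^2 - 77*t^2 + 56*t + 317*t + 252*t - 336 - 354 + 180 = 5*t^3 - 120*t^2 + 625*t - 510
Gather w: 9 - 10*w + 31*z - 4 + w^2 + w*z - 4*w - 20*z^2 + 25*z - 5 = w^2 + w*(z - 14) - 20*z^2 + 56*z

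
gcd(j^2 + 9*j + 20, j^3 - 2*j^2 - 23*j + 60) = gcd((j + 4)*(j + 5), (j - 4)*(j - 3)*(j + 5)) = j + 5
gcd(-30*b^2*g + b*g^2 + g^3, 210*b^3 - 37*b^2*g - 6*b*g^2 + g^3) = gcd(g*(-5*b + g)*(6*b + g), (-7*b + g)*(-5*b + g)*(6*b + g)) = 30*b^2 - b*g - g^2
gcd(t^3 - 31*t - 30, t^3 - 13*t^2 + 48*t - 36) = t - 6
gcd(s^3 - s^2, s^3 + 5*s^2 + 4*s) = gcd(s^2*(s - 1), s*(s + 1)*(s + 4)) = s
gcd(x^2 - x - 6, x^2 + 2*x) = x + 2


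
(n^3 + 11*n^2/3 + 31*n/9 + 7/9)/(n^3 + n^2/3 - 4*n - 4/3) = (3*n^2 + 10*n + 7)/(3*(n^2 - 4))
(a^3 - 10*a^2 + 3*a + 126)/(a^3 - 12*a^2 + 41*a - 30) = (a^2 - 4*a - 21)/(a^2 - 6*a + 5)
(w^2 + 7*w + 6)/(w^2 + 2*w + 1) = (w + 6)/(w + 1)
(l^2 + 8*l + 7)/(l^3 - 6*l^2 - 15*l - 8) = (l + 7)/(l^2 - 7*l - 8)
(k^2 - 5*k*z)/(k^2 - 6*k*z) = (k - 5*z)/(k - 6*z)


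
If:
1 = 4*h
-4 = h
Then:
No Solution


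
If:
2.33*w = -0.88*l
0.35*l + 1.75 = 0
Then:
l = -5.00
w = 1.89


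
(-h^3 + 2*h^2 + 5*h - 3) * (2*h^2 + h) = -2*h^5 + 3*h^4 + 12*h^3 - h^2 - 3*h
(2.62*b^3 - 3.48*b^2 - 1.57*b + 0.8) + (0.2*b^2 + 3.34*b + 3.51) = 2.62*b^3 - 3.28*b^2 + 1.77*b + 4.31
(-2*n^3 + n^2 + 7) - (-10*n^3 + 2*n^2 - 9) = 8*n^3 - n^2 + 16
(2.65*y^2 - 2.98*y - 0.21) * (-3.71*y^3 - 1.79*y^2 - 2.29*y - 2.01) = -9.8315*y^5 + 6.3123*y^4 + 0.0447999999999995*y^3 + 1.8736*y^2 + 6.4707*y + 0.4221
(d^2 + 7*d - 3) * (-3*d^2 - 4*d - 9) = -3*d^4 - 25*d^3 - 28*d^2 - 51*d + 27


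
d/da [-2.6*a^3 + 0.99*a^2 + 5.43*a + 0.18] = -7.8*a^2 + 1.98*a + 5.43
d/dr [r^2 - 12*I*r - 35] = 2*r - 12*I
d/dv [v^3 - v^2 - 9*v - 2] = 3*v^2 - 2*v - 9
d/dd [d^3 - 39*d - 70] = 3*d^2 - 39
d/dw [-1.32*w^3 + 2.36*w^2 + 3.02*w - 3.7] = -3.96*w^2 + 4.72*w + 3.02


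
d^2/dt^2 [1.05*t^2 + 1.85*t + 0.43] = 2.10000000000000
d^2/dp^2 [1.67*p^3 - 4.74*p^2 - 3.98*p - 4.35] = 10.02*p - 9.48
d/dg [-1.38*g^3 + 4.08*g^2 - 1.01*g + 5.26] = -4.14*g^2 + 8.16*g - 1.01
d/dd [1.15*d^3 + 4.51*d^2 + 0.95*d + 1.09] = 3.45*d^2 + 9.02*d + 0.95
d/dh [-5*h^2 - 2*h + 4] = -10*h - 2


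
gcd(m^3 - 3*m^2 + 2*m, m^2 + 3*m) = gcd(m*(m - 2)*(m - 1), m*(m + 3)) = m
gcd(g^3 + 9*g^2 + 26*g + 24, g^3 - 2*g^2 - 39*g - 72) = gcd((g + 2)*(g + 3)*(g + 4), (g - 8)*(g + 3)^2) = g + 3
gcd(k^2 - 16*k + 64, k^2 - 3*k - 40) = k - 8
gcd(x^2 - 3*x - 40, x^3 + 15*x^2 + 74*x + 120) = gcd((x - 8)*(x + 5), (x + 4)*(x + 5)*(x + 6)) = x + 5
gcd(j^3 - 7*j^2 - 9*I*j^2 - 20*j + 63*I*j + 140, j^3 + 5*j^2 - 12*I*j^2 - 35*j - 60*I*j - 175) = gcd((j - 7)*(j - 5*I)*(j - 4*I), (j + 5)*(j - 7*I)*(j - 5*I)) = j - 5*I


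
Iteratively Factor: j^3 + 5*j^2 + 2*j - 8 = (j + 4)*(j^2 + j - 2) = (j + 2)*(j + 4)*(j - 1)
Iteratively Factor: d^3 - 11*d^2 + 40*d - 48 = (d - 3)*(d^2 - 8*d + 16) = (d - 4)*(d - 3)*(d - 4)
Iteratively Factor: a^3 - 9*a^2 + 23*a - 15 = (a - 5)*(a^2 - 4*a + 3) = (a - 5)*(a - 3)*(a - 1)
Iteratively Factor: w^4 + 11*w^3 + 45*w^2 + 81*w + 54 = (w + 3)*(w^3 + 8*w^2 + 21*w + 18) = (w + 3)^2*(w^2 + 5*w + 6) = (w + 3)^3*(w + 2)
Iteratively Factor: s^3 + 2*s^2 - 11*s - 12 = (s + 4)*(s^2 - 2*s - 3) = (s - 3)*(s + 4)*(s + 1)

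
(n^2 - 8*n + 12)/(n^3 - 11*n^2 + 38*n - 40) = (n - 6)/(n^2 - 9*n + 20)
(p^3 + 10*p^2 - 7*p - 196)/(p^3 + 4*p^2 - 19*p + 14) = (p^2 + 3*p - 28)/(p^2 - 3*p + 2)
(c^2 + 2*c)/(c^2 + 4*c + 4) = c/(c + 2)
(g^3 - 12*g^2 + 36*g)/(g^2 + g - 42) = g*(g - 6)/(g + 7)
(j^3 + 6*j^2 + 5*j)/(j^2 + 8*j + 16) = j*(j^2 + 6*j + 5)/(j^2 + 8*j + 16)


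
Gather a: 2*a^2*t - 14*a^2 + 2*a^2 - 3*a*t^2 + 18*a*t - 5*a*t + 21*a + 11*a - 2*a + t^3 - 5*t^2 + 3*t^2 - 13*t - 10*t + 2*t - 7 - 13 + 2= a^2*(2*t - 12) + a*(-3*t^2 + 13*t + 30) + t^3 - 2*t^2 - 21*t - 18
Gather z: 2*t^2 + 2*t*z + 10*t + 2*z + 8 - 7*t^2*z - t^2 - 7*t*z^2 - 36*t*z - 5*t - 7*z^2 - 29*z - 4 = t^2 + 5*t + z^2*(-7*t - 7) + z*(-7*t^2 - 34*t - 27) + 4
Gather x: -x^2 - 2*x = -x^2 - 2*x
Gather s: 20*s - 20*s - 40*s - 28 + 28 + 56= 56 - 40*s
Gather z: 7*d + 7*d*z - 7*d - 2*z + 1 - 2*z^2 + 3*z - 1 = -2*z^2 + z*(7*d + 1)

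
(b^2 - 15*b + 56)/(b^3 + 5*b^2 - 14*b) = (b^2 - 15*b + 56)/(b*(b^2 + 5*b - 14))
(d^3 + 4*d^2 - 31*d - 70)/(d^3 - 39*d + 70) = (d + 2)/(d - 2)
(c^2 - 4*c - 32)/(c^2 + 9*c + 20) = (c - 8)/(c + 5)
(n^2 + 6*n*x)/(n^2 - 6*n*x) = (n + 6*x)/(n - 6*x)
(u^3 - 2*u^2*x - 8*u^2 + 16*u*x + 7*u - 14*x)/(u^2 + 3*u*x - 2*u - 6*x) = (u^3 - 2*u^2*x - 8*u^2 + 16*u*x + 7*u - 14*x)/(u^2 + 3*u*x - 2*u - 6*x)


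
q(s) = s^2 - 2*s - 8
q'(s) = 2*s - 2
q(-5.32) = 30.94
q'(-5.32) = -12.64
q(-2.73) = 4.91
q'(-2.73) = -7.46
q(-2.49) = 3.18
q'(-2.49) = -6.98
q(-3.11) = 7.89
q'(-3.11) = -8.22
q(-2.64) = 4.25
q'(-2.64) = -7.28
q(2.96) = -5.16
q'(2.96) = 3.92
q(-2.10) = 0.61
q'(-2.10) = -6.20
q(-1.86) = -0.82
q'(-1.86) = -5.72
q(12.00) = 112.00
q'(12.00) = 22.00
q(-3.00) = 7.00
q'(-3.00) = -8.00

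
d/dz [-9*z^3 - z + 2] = -27*z^2 - 1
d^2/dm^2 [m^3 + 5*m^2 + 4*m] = 6*m + 10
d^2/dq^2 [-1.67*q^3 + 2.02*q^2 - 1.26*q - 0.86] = 4.04 - 10.02*q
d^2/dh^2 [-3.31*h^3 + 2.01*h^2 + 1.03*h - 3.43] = 4.02 - 19.86*h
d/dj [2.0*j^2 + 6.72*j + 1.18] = 4.0*j + 6.72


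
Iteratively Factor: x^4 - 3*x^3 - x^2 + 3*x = (x + 1)*(x^3 - 4*x^2 + 3*x) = x*(x + 1)*(x^2 - 4*x + 3) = x*(x - 3)*(x + 1)*(x - 1)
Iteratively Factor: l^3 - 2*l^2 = (l)*(l^2 - 2*l) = l*(l - 2)*(l)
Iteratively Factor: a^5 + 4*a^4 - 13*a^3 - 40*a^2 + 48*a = (a)*(a^4 + 4*a^3 - 13*a^2 - 40*a + 48) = a*(a + 4)*(a^3 - 13*a + 12) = a*(a - 1)*(a + 4)*(a^2 + a - 12) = a*(a - 3)*(a - 1)*(a + 4)*(a + 4)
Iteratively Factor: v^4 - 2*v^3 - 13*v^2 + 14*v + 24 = (v + 3)*(v^3 - 5*v^2 + 2*v + 8) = (v + 1)*(v + 3)*(v^2 - 6*v + 8) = (v - 4)*(v + 1)*(v + 3)*(v - 2)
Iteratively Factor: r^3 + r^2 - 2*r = (r - 1)*(r^2 + 2*r) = r*(r - 1)*(r + 2)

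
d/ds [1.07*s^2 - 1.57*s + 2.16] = 2.14*s - 1.57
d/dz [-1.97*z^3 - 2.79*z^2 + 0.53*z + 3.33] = -5.91*z^2 - 5.58*z + 0.53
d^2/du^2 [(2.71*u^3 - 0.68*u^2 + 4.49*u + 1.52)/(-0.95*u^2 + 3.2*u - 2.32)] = (-1.06581410364015e-14*u^5 + 1.4210854715202e-14*u^4 - 47.52517*u^3 + 103.49112*u^2 - 0.417263999999996*u - 83.776896)/(0.857375*u^6 - 8.664*u^5 + 35.4654*u^4 - 75.0848*u^3 + 86.61024*u^2 - 51.67104*u + 12.487168)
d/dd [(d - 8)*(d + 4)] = 2*d - 4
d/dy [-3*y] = -3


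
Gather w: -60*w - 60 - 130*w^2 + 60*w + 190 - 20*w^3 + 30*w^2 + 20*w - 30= -20*w^3 - 100*w^2 + 20*w + 100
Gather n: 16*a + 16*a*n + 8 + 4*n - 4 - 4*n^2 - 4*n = 16*a*n + 16*a - 4*n^2 + 4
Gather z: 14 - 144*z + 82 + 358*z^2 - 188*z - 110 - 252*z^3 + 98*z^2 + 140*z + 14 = -252*z^3 + 456*z^2 - 192*z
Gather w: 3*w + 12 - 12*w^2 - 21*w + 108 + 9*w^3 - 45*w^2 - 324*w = 9*w^3 - 57*w^2 - 342*w + 120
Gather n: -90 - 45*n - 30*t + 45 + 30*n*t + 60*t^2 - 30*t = n*(30*t - 45) + 60*t^2 - 60*t - 45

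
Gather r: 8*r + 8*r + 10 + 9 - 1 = 16*r + 18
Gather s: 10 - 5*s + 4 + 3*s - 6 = 8 - 2*s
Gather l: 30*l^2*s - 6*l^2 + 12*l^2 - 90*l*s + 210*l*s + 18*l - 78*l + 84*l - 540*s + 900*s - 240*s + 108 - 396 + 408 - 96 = l^2*(30*s + 6) + l*(120*s + 24) + 120*s + 24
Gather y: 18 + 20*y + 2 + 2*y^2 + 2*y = 2*y^2 + 22*y + 20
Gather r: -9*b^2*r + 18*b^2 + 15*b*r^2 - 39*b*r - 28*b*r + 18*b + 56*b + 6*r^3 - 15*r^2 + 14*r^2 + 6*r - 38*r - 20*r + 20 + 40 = 18*b^2 + 74*b + 6*r^3 + r^2*(15*b - 1) + r*(-9*b^2 - 67*b - 52) + 60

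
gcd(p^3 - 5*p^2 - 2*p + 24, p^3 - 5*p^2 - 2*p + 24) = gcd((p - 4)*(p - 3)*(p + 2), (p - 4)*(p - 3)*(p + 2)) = p^3 - 5*p^2 - 2*p + 24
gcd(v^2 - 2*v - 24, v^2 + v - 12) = v + 4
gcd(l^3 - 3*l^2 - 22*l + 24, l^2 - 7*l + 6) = l^2 - 7*l + 6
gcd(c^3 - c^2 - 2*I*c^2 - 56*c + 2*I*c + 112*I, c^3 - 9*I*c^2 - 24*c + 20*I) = c - 2*I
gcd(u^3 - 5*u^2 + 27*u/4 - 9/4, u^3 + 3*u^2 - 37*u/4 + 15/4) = u^2 - 2*u + 3/4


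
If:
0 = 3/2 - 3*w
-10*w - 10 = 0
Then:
No Solution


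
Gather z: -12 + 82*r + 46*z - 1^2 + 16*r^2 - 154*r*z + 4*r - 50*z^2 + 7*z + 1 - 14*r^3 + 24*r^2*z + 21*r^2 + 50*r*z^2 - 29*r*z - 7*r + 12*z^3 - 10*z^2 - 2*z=-14*r^3 + 37*r^2 + 79*r + 12*z^3 + z^2*(50*r - 60) + z*(24*r^2 - 183*r + 51) - 12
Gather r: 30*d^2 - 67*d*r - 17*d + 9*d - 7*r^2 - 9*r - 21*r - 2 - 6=30*d^2 - 8*d - 7*r^2 + r*(-67*d - 30) - 8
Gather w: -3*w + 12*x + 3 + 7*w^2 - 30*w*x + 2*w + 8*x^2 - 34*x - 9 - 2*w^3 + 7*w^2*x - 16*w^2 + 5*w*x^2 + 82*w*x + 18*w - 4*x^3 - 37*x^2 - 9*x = -2*w^3 + w^2*(7*x - 9) + w*(5*x^2 + 52*x + 17) - 4*x^3 - 29*x^2 - 31*x - 6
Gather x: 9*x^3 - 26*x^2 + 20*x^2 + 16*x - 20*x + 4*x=9*x^3 - 6*x^2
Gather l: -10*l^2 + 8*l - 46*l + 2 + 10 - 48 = -10*l^2 - 38*l - 36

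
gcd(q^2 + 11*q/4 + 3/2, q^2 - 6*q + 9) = 1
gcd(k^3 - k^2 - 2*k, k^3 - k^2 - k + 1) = k + 1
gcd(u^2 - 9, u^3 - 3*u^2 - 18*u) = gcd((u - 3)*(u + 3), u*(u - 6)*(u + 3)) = u + 3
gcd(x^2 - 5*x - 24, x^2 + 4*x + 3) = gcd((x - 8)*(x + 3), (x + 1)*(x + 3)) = x + 3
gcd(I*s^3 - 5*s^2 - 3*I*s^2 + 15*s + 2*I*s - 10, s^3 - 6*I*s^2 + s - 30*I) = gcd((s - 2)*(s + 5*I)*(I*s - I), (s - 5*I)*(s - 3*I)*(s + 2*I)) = 1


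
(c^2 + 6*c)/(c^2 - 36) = c/(c - 6)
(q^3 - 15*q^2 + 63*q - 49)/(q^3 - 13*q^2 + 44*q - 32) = (q^2 - 14*q + 49)/(q^2 - 12*q + 32)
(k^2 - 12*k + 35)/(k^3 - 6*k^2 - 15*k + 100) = (k - 7)/(k^2 - k - 20)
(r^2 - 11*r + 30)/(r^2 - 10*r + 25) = (r - 6)/(r - 5)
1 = 1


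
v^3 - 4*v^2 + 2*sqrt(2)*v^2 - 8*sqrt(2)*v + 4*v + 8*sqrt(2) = (v - 2)^2*(v + 2*sqrt(2))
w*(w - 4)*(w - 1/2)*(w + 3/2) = w^4 - 3*w^3 - 19*w^2/4 + 3*w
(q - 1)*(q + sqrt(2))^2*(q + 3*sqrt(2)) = q^4 - q^3 + 5*sqrt(2)*q^3 - 5*sqrt(2)*q^2 + 14*q^2 - 14*q + 6*sqrt(2)*q - 6*sqrt(2)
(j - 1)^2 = j^2 - 2*j + 1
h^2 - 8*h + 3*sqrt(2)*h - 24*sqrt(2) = (h - 8)*(h + 3*sqrt(2))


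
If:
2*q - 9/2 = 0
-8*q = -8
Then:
No Solution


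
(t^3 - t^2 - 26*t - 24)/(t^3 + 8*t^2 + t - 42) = (t^3 - t^2 - 26*t - 24)/(t^3 + 8*t^2 + t - 42)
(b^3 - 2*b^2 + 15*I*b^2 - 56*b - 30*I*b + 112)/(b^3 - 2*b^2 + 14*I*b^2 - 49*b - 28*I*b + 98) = (b + 8*I)/(b + 7*I)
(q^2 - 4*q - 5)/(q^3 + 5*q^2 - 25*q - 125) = (q + 1)/(q^2 + 10*q + 25)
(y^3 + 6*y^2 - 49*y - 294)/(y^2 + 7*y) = y - 1 - 42/y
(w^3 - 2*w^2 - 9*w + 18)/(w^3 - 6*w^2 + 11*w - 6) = (w + 3)/(w - 1)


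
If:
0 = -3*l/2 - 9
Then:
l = -6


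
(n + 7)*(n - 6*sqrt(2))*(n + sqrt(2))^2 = n^4 - 4*sqrt(2)*n^3 + 7*n^3 - 28*sqrt(2)*n^2 - 22*n^2 - 154*n - 12*sqrt(2)*n - 84*sqrt(2)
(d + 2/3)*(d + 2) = d^2 + 8*d/3 + 4/3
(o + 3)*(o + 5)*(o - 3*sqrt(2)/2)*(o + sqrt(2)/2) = o^4 - sqrt(2)*o^3 + 8*o^3 - 8*sqrt(2)*o^2 + 27*o^2/2 - 15*sqrt(2)*o - 12*o - 45/2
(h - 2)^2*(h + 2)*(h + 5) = h^4 + 3*h^3 - 14*h^2 - 12*h + 40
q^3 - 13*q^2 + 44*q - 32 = (q - 8)*(q - 4)*(q - 1)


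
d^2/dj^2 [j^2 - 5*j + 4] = 2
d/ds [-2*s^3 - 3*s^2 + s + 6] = -6*s^2 - 6*s + 1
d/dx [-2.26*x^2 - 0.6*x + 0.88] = -4.52*x - 0.6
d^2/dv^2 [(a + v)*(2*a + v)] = 2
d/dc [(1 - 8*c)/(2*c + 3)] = -26/(2*c + 3)^2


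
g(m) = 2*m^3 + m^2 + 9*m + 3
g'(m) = 6*m^2 + 2*m + 9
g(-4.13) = -158.00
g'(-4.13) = 103.08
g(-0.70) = -3.50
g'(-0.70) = 10.54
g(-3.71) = -118.76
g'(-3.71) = 84.16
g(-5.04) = -273.01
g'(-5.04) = 151.33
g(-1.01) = -7.13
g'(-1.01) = 13.10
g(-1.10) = -8.35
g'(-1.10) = 14.06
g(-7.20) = -756.46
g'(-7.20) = 305.64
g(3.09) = 99.37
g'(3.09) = 72.47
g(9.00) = 1623.00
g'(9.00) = 513.00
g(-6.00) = -447.00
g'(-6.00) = 213.00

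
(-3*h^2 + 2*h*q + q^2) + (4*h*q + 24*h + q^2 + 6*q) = -3*h^2 + 6*h*q + 24*h + 2*q^2 + 6*q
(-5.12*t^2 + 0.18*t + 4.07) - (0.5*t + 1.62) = -5.12*t^2 - 0.32*t + 2.45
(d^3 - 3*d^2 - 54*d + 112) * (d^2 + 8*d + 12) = d^5 + 5*d^4 - 66*d^3 - 356*d^2 + 248*d + 1344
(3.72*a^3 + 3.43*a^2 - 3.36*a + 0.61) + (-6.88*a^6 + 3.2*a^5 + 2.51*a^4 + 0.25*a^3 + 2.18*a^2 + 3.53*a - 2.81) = -6.88*a^6 + 3.2*a^5 + 2.51*a^4 + 3.97*a^3 + 5.61*a^2 + 0.17*a - 2.2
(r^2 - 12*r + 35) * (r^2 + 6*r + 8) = r^4 - 6*r^3 - 29*r^2 + 114*r + 280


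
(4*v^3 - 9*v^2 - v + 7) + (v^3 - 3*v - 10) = 5*v^3 - 9*v^2 - 4*v - 3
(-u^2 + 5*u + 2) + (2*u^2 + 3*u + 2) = u^2 + 8*u + 4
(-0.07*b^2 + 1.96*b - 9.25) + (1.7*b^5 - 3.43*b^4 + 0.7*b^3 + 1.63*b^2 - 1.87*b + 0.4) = 1.7*b^5 - 3.43*b^4 + 0.7*b^3 + 1.56*b^2 + 0.0899999999999999*b - 8.85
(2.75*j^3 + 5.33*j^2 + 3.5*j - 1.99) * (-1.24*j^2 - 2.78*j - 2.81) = -3.41*j^5 - 14.2542*j^4 - 26.8849*j^3 - 22.2397*j^2 - 4.3028*j + 5.5919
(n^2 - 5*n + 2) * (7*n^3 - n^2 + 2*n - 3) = 7*n^5 - 36*n^4 + 21*n^3 - 15*n^2 + 19*n - 6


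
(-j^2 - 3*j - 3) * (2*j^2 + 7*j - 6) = -2*j^4 - 13*j^3 - 21*j^2 - 3*j + 18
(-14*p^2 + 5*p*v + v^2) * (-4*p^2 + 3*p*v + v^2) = 56*p^4 - 62*p^3*v - 3*p^2*v^2 + 8*p*v^3 + v^4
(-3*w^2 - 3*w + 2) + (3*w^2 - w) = 2 - 4*w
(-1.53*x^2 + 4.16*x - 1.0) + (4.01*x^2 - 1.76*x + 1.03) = 2.48*x^2 + 2.4*x + 0.03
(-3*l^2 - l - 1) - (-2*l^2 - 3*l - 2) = -l^2 + 2*l + 1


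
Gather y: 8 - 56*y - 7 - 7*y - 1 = -63*y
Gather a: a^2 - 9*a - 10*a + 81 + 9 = a^2 - 19*a + 90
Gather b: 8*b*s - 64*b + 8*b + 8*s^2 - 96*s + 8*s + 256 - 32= b*(8*s - 56) + 8*s^2 - 88*s + 224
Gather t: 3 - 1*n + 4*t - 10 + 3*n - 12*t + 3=2*n - 8*t - 4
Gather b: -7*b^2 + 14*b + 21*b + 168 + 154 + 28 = -7*b^2 + 35*b + 350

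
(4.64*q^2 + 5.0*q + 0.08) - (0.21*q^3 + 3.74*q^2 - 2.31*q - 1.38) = -0.21*q^3 + 0.899999999999999*q^2 + 7.31*q + 1.46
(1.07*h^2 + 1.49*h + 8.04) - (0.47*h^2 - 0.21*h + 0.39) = 0.6*h^2 + 1.7*h + 7.65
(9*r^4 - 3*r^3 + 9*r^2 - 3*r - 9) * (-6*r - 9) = -54*r^5 - 63*r^4 - 27*r^3 - 63*r^2 + 81*r + 81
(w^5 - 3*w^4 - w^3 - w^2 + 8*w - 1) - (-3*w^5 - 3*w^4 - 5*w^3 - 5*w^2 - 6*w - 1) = 4*w^5 + 4*w^3 + 4*w^2 + 14*w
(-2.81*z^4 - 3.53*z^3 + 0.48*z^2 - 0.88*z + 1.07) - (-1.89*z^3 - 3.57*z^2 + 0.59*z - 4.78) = -2.81*z^4 - 1.64*z^3 + 4.05*z^2 - 1.47*z + 5.85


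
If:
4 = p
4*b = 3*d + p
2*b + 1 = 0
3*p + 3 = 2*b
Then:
No Solution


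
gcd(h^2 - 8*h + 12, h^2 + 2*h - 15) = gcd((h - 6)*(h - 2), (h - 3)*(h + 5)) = 1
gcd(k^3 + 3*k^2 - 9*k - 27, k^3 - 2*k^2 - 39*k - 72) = k^2 + 6*k + 9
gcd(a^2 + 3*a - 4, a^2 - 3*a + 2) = a - 1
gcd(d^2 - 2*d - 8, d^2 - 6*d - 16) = d + 2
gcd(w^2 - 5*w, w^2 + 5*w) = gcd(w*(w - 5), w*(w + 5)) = w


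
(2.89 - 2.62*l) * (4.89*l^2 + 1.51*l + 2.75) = -12.8118*l^3 + 10.1759*l^2 - 2.8411*l + 7.9475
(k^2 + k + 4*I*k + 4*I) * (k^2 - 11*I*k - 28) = k^4 + k^3 - 7*I*k^3 + 16*k^2 - 7*I*k^2 + 16*k - 112*I*k - 112*I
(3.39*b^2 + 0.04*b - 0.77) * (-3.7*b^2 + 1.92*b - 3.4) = -12.543*b^4 + 6.3608*b^3 - 8.6002*b^2 - 1.6144*b + 2.618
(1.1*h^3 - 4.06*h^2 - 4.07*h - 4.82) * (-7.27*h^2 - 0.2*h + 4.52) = -7.997*h^5 + 29.2962*h^4 + 35.3729*h^3 + 17.5042*h^2 - 17.4324*h - 21.7864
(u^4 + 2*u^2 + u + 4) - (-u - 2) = u^4 + 2*u^2 + 2*u + 6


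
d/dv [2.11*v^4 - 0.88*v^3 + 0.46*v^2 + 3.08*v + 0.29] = 8.44*v^3 - 2.64*v^2 + 0.92*v + 3.08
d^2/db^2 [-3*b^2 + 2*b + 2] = -6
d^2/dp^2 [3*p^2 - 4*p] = 6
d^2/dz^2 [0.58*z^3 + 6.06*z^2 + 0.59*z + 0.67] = 3.48*z + 12.12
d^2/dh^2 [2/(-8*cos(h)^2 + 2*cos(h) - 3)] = 4*(-128*sin(h)^4 + 18*sin(h)^2 - 33*cos(h) + 6*cos(3*h) + 90)/(8*sin(h)^2 + 2*cos(h) - 11)^3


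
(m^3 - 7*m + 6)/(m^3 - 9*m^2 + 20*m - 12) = (m + 3)/(m - 6)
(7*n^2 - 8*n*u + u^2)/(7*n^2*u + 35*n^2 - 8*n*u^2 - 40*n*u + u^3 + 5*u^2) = 1/(u + 5)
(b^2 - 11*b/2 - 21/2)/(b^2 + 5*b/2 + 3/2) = (b - 7)/(b + 1)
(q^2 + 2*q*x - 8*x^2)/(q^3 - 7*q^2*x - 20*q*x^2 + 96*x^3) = (q - 2*x)/(q^2 - 11*q*x + 24*x^2)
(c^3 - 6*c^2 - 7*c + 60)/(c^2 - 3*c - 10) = (c^2 - c - 12)/(c + 2)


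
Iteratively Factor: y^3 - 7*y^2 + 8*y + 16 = (y - 4)*(y^2 - 3*y - 4) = (y - 4)*(y + 1)*(y - 4)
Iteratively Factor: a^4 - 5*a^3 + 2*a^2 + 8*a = (a)*(a^3 - 5*a^2 + 2*a + 8) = a*(a - 2)*(a^2 - 3*a - 4) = a*(a - 4)*(a - 2)*(a + 1)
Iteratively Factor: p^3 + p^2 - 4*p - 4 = (p - 2)*(p^2 + 3*p + 2) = (p - 2)*(p + 1)*(p + 2)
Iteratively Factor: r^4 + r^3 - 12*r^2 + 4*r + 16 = (r - 2)*(r^3 + 3*r^2 - 6*r - 8) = (r - 2)*(r + 4)*(r^2 - r - 2) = (r - 2)*(r + 1)*(r + 4)*(r - 2)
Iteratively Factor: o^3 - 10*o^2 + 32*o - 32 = (o - 4)*(o^2 - 6*o + 8) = (o - 4)^2*(o - 2)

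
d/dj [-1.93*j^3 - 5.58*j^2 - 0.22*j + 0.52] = -5.79*j^2 - 11.16*j - 0.22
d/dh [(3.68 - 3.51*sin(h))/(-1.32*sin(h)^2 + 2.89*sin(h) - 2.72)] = (-4.6332*sin(h)^2 + 9.7152*sin(h) - 1.088)*cos(h)/(1.7424*sin(h)^4 - 7.6296*sin(h)^3 + 15.5329*sin(h)^2 - 15.7216*sin(h) + 7.3984)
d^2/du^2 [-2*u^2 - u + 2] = -4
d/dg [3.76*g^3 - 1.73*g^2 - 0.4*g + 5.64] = 11.28*g^2 - 3.46*g - 0.4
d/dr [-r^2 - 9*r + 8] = -2*r - 9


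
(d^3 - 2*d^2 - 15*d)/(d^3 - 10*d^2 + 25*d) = (d + 3)/(d - 5)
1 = 1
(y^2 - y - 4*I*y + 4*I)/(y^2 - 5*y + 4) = (y - 4*I)/(y - 4)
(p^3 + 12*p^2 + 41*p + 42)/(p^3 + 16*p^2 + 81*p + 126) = (p + 2)/(p + 6)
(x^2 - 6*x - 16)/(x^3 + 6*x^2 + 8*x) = (x - 8)/(x*(x + 4))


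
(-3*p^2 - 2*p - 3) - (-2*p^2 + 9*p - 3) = -p^2 - 11*p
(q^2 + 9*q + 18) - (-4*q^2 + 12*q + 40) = 5*q^2 - 3*q - 22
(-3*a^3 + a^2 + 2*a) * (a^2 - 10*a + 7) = -3*a^5 + 31*a^4 - 29*a^3 - 13*a^2 + 14*a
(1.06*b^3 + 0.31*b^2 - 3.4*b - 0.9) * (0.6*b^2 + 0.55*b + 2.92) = 0.636*b^5 + 0.769*b^4 + 1.2257*b^3 - 1.5048*b^2 - 10.423*b - 2.628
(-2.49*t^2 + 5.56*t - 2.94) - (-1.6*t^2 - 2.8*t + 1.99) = -0.89*t^2 + 8.36*t - 4.93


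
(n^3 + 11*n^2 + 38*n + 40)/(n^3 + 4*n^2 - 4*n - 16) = (n + 5)/(n - 2)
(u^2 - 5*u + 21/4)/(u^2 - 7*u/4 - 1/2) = (-4*u^2 + 20*u - 21)/(-4*u^2 + 7*u + 2)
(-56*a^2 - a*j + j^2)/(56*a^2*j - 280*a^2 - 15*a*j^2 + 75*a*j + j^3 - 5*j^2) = (-7*a - j)/(7*a*j - 35*a - j^2 + 5*j)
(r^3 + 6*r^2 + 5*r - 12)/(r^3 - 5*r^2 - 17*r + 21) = (r + 4)/(r - 7)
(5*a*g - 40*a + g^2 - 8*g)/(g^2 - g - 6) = (-5*a*g + 40*a - g^2 + 8*g)/(-g^2 + g + 6)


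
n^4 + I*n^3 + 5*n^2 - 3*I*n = n*(n - I)^2*(n + 3*I)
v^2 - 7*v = v*(v - 7)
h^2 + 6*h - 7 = (h - 1)*(h + 7)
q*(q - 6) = q^2 - 6*q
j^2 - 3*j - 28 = (j - 7)*(j + 4)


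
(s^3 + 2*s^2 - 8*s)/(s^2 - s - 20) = s*(s - 2)/(s - 5)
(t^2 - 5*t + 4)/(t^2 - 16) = (t - 1)/(t + 4)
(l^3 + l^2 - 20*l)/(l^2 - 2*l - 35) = l*(l - 4)/(l - 7)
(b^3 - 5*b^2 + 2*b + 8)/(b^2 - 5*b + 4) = (b^2 - b - 2)/(b - 1)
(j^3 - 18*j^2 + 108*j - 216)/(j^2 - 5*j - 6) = (j^2 - 12*j + 36)/(j + 1)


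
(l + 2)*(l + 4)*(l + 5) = l^3 + 11*l^2 + 38*l + 40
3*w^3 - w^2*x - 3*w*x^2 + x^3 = (-3*w + x)*(-w + x)*(w + x)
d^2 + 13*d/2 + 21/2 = (d + 3)*(d + 7/2)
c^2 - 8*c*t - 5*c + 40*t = (c - 5)*(c - 8*t)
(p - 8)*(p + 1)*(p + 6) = p^3 - p^2 - 50*p - 48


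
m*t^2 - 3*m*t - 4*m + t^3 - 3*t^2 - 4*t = (m + t)*(t - 4)*(t + 1)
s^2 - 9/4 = (s - 3/2)*(s + 3/2)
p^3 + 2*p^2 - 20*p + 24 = (p - 2)^2*(p + 6)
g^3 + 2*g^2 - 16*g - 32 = (g - 4)*(g + 2)*(g + 4)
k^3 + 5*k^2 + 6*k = k*(k + 2)*(k + 3)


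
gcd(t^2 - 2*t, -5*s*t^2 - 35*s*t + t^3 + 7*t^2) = t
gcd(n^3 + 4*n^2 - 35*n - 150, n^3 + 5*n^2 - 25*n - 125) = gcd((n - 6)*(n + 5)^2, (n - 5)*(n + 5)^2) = n^2 + 10*n + 25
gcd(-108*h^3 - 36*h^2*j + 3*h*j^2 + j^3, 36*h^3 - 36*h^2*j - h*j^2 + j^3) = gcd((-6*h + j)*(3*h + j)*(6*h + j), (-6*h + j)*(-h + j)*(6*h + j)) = 36*h^2 - j^2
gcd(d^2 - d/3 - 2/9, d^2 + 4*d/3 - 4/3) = d - 2/3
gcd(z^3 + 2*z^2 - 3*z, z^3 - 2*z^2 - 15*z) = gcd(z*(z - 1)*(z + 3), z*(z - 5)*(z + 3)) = z^2 + 3*z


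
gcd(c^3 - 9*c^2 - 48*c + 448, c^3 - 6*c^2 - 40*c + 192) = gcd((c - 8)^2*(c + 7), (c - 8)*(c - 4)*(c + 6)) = c - 8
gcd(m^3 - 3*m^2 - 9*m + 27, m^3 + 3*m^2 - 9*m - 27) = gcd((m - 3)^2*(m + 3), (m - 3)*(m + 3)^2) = m^2 - 9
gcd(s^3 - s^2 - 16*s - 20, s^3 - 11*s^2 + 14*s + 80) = s^2 - 3*s - 10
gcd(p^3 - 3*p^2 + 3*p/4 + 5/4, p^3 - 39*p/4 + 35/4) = p^2 - 7*p/2 + 5/2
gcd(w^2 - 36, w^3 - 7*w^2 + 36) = w - 6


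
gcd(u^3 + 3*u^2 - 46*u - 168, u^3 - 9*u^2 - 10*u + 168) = u^2 - 3*u - 28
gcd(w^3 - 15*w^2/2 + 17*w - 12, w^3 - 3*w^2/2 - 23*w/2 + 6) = w - 4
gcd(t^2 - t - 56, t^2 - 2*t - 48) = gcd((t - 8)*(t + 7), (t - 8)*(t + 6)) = t - 8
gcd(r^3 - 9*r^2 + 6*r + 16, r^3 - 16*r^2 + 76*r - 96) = r^2 - 10*r + 16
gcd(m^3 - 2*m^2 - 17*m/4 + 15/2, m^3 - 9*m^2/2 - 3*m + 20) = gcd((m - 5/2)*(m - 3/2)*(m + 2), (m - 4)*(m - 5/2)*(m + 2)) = m^2 - m/2 - 5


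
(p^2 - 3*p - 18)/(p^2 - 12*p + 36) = (p + 3)/(p - 6)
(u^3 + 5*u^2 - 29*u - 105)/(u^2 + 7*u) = u - 2 - 15/u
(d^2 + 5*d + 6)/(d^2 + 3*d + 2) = (d + 3)/(d + 1)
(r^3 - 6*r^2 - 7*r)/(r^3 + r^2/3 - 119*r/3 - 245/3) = 3*r*(r + 1)/(3*r^2 + 22*r + 35)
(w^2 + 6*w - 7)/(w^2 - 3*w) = (w^2 + 6*w - 7)/(w*(w - 3))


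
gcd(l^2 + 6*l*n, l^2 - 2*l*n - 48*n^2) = l + 6*n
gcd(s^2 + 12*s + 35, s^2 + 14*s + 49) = s + 7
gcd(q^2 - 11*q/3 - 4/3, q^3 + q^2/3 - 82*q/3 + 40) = q - 4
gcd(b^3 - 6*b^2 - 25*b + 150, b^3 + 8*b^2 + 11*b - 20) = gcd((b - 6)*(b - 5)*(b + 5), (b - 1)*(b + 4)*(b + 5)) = b + 5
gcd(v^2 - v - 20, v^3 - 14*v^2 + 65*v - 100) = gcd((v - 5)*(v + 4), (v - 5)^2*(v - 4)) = v - 5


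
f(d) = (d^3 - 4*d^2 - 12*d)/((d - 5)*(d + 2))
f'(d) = (3*d^2 - 8*d - 12)/((d - 5)*(d + 2)) - (d^3 - 4*d^2 - 12*d)/((d - 5)*(d + 2)^2) - (d^3 - 4*d^2 - 12*d)/((d - 5)^2*(d + 2)) = (d^2 - 10*d + 30)/(d^2 - 10*d + 25)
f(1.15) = 1.45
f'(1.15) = 1.34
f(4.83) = 33.24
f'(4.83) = 174.01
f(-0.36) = -0.43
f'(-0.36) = 1.17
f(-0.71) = -0.83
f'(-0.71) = 1.15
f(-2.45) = -2.78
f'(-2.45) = 1.09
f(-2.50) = -2.83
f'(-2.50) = 1.09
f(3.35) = 5.38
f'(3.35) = 2.84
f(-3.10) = -3.48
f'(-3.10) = 1.08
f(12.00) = 10.29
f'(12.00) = 1.10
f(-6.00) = -6.55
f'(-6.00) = 1.04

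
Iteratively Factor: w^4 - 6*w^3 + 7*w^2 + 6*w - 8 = (w + 1)*(w^3 - 7*w^2 + 14*w - 8) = (w - 4)*(w + 1)*(w^2 - 3*w + 2) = (w - 4)*(w - 1)*(w + 1)*(w - 2)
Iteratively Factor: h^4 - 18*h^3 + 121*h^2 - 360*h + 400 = (h - 5)*(h^3 - 13*h^2 + 56*h - 80) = (h - 5)^2*(h^2 - 8*h + 16) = (h - 5)^2*(h - 4)*(h - 4)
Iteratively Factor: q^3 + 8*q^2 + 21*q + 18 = (q + 2)*(q^2 + 6*q + 9) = (q + 2)*(q + 3)*(q + 3)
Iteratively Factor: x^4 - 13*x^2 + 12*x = (x - 1)*(x^3 + x^2 - 12*x) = (x - 1)*(x + 4)*(x^2 - 3*x) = (x - 3)*(x - 1)*(x + 4)*(x)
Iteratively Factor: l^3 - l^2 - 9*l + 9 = (l + 3)*(l^2 - 4*l + 3) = (l - 1)*(l + 3)*(l - 3)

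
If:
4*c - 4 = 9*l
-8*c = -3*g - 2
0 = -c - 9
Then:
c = -9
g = -74/3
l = -40/9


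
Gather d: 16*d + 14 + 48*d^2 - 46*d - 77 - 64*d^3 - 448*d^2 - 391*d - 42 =-64*d^3 - 400*d^2 - 421*d - 105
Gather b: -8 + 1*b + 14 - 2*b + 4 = 10 - b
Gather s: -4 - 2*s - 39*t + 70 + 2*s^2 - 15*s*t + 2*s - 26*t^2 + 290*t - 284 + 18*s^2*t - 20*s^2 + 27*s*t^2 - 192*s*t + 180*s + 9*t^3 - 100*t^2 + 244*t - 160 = s^2*(18*t - 18) + s*(27*t^2 - 207*t + 180) + 9*t^3 - 126*t^2 + 495*t - 378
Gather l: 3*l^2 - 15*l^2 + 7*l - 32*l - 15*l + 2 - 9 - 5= -12*l^2 - 40*l - 12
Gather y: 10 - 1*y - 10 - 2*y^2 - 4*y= -2*y^2 - 5*y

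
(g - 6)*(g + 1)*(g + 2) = g^3 - 3*g^2 - 16*g - 12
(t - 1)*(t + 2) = t^2 + t - 2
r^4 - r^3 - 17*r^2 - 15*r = r*(r - 5)*(r + 1)*(r + 3)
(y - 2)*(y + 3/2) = y^2 - y/2 - 3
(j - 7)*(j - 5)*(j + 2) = j^3 - 10*j^2 + 11*j + 70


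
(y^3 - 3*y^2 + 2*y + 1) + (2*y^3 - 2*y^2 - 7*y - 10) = 3*y^3 - 5*y^2 - 5*y - 9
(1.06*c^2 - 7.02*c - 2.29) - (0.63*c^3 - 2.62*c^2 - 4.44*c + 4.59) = -0.63*c^3 + 3.68*c^2 - 2.58*c - 6.88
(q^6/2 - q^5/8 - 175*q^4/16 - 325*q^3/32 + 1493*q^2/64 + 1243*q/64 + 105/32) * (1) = q^6/2 - q^5/8 - 175*q^4/16 - 325*q^3/32 + 1493*q^2/64 + 1243*q/64 + 105/32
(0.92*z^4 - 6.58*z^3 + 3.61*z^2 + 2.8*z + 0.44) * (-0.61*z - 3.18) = -0.5612*z^5 + 1.0882*z^4 + 18.7223*z^3 - 13.1878*z^2 - 9.1724*z - 1.3992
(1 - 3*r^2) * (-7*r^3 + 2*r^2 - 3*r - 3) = 21*r^5 - 6*r^4 + 2*r^3 + 11*r^2 - 3*r - 3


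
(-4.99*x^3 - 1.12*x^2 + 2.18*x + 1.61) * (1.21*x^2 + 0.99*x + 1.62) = -6.0379*x^5 - 6.2953*x^4 - 6.5548*x^3 + 2.2919*x^2 + 5.1255*x + 2.6082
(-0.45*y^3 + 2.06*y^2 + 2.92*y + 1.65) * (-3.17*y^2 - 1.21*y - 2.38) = 1.4265*y^5 - 5.9857*y^4 - 10.678*y^3 - 13.6665*y^2 - 8.9461*y - 3.927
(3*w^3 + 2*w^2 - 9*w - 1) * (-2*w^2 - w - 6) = -6*w^5 - 7*w^4 - 2*w^3 - w^2 + 55*w + 6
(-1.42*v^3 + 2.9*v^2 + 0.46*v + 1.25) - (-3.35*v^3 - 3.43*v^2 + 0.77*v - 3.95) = 1.93*v^3 + 6.33*v^2 - 0.31*v + 5.2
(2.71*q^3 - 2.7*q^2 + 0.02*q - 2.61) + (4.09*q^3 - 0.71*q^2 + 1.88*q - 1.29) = 6.8*q^3 - 3.41*q^2 + 1.9*q - 3.9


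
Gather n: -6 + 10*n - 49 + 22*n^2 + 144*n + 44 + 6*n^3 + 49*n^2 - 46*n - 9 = 6*n^3 + 71*n^2 + 108*n - 20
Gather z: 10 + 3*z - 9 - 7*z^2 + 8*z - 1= -7*z^2 + 11*z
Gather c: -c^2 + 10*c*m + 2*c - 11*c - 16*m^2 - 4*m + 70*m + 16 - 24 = -c^2 + c*(10*m - 9) - 16*m^2 + 66*m - 8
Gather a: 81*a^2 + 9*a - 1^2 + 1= 81*a^2 + 9*a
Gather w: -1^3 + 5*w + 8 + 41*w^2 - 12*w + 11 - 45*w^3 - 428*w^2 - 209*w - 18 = -45*w^3 - 387*w^2 - 216*w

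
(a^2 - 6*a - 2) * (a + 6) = a^3 - 38*a - 12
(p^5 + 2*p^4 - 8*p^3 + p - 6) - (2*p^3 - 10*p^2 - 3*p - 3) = p^5 + 2*p^4 - 10*p^3 + 10*p^2 + 4*p - 3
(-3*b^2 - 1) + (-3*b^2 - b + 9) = -6*b^2 - b + 8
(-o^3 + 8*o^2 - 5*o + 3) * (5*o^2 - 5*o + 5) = -5*o^5 + 45*o^4 - 70*o^3 + 80*o^2 - 40*o + 15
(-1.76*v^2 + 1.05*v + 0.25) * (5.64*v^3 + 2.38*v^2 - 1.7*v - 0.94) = -9.9264*v^5 + 1.7332*v^4 + 6.901*v^3 + 0.4644*v^2 - 1.412*v - 0.235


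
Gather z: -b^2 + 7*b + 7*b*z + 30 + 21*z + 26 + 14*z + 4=-b^2 + 7*b + z*(7*b + 35) + 60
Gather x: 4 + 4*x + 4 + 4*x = 8*x + 8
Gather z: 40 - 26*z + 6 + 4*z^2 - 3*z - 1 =4*z^2 - 29*z + 45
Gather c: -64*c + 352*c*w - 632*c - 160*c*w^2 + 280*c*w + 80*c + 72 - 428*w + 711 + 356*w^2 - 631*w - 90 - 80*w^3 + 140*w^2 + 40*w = c*(-160*w^2 + 632*w - 616) - 80*w^3 + 496*w^2 - 1019*w + 693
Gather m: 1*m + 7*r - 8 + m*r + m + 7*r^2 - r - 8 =m*(r + 2) + 7*r^2 + 6*r - 16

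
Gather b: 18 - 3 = 15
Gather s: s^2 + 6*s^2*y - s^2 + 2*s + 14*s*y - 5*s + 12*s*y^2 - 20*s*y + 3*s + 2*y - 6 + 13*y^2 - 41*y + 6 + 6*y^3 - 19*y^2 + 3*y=6*s^2*y + s*(12*y^2 - 6*y) + 6*y^3 - 6*y^2 - 36*y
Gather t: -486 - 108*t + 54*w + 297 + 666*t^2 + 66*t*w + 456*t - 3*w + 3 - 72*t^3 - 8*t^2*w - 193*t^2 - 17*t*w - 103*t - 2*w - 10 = -72*t^3 + t^2*(473 - 8*w) + t*(49*w + 245) + 49*w - 196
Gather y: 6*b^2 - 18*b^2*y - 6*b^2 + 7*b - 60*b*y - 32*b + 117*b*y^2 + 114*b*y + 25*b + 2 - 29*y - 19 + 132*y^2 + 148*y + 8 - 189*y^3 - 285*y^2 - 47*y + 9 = -189*y^3 + y^2*(117*b - 153) + y*(-18*b^2 + 54*b + 72)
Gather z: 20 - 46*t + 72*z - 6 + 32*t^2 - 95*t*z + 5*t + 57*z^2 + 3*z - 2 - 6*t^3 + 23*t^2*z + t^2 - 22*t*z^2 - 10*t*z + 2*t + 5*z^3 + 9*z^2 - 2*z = -6*t^3 + 33*t^2 - 39*t + 5*z^3 + z^2*(66 - 22*t) + z*(23*t^2 - 105*t + 73) + 12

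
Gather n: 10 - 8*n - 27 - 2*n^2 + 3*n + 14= -2*n^2 - 5*n - 3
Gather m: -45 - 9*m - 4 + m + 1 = -8*m - 48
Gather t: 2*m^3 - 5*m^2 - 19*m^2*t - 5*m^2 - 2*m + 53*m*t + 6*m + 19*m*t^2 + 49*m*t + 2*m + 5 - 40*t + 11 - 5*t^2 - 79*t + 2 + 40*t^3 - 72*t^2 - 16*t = 2*m^3 - 10*m^2 + 6*m + 40*t^3 + t^2*(19*m - 77) + t*(-19*m^2 + 102*m - 135) + 18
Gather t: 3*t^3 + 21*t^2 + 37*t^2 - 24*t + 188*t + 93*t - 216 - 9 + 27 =3*t^3 + 58*t^2 + 257*t - 198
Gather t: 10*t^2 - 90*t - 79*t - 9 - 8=10*t^2 - 169*t - 17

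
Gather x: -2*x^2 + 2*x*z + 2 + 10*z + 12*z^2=-2*x^2 + 2*x*z + 12*z^2 + 10*z + 2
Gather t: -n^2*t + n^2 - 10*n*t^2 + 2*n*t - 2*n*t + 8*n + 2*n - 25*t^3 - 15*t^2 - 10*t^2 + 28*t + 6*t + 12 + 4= n^2 + 10*n - 25*t^3 + t^2*(-10*n - 25) + t*(34 - n^2) + 16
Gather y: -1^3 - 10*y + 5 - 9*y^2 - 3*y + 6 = -9*y^2 - 13*y + 10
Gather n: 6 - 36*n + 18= 24 - 36*n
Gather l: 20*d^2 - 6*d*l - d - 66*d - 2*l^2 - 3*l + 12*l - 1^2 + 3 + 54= 20*d^2 - 67*d - 2*l^2 + l*(9 - 6*d) + 56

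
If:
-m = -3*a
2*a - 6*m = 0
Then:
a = 0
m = 0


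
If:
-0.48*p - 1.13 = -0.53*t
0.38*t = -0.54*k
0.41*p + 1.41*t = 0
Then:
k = -0.36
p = -1.78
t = 0.52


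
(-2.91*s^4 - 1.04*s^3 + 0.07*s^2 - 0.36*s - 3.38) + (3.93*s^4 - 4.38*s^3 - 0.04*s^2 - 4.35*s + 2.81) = 1.02*s^4 - 5.42*s^3 + 0.03*s^2 - 4.71*s - 0.57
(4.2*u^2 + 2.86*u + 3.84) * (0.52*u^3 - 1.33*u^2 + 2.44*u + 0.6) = 2.184*u^5 - 4.0988*u^4 + 8.441*u^3 + 4.3912*u^2 + 11.0856*u + 2.304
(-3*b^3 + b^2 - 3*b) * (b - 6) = -3*b^4 + 19*b^3 - 9*b^2 + 18*b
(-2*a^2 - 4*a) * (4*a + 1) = -8*a^3 - 18*a^2 - 4*a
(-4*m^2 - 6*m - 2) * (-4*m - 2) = 16*m^3 + 32*m^2 + 20*m + 4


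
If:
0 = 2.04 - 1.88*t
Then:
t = 1.09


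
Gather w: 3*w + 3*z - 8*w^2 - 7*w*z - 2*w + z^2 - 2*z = -8*w^2 + w*(1 - 7*z) + z^2 + z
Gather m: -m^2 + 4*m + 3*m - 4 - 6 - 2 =-m^2 + 7*m - 12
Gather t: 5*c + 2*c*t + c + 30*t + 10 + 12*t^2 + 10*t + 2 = 6*c + 12*t^2 + t*(2*c + 40) + 12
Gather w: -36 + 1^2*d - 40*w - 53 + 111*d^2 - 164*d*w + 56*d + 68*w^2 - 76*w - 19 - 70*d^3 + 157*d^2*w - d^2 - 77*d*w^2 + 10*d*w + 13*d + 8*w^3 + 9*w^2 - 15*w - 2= -70*d^3 + 110*d^2 + 70*d + 8*w^3 + w^2*(77 - 77*d) + w*(157*d^2 - 154*d - 131) - 110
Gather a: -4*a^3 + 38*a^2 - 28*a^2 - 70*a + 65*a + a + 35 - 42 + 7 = -4*a^3 + 10*a^2 - 4*a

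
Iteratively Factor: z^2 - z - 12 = (z - 4)*(z + 3)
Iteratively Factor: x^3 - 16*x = (x - 4)*(x^2 + 4*x) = x*(x - 4)*(x + 4)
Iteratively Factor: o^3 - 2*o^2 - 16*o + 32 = (o - 4)*(o^2 + 2*o - 8) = (o - 4)*(o + 4)*(o - 2)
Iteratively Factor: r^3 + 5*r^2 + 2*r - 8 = (r - 1)*(r^2 + 6*r + 8) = (r - 1)*(r + 2)*(r + 4)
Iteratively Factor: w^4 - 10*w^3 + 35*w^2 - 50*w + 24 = (w - 1)*(w^3 - 9*w^2 + 26*w - 24) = (w - 2)*(w - 1)*(w^2 - 7*w + 12) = (w - 3)*(w - 2)*(w - 1)*(w - 4)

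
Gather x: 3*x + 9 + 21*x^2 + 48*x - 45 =21*x^2 + 51*x - 36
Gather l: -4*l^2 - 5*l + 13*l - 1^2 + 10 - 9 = -4*l^2 + 8*l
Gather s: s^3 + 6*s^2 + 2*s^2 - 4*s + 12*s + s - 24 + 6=s^3 + 8*s^2 + 9*s - 18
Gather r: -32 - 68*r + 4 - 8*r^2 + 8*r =-8*r^2 - 60*r - 28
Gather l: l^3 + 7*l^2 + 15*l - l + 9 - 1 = l^3 + 7*l^2 + 14*l + 8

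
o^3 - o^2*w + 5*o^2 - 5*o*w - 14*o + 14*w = (o - 2)*(o + 7)*(o - w)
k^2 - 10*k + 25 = (k - 5)^2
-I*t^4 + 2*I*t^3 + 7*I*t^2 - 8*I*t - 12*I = (t - 3)*(t - 2)*(t + 2)*(-I*t - I)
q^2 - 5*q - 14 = (q - 7)*(q + 2)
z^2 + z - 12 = (z - 3)*(z + 4)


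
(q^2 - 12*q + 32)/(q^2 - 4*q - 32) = (q - 4)/(q + 4)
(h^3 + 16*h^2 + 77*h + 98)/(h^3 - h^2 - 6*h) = (h^2 + 14*h + 49)/(h*(h - 3))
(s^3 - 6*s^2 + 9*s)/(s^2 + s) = (s^2 - 6*s + 9)/(s + 1)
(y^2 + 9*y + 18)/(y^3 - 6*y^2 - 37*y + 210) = (y + 3)/(y^2 - 12*y + 35)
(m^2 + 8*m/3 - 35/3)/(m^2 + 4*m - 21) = (3*m^2 + 8*m - 35)/(3*(m^2 + 4*m - 21))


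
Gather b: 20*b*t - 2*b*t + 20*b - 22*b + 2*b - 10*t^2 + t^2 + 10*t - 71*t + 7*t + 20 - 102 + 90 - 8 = 18*b*t - 9*t^2 - 54*t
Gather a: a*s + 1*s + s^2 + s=a*s + s^2 + 2*s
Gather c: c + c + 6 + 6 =2*c + 12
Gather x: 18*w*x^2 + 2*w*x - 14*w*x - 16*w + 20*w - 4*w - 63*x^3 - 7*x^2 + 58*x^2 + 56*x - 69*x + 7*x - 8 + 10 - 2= -63*x^3 + x^2*(18*w + 51) + x*(-12*w - 6)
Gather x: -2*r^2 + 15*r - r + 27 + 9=-2*r^2 + 14*r + 36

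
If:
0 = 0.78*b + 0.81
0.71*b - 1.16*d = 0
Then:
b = -1.04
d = -0.64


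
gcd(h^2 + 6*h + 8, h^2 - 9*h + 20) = 1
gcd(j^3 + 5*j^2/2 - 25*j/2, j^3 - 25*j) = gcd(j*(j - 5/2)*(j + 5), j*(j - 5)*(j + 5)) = j^2 + 5*j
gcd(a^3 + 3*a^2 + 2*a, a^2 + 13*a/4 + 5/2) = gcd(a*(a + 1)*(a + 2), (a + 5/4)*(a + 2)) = a + 2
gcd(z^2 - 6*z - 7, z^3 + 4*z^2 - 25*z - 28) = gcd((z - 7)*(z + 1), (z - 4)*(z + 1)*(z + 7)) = z + 1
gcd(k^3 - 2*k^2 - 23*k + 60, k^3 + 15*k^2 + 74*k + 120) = k + 5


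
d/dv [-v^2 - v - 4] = -2*v - 1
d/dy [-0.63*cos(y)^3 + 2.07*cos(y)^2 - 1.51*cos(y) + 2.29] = (1.89*cos(y)^2 - 4.14*cos(y) + 1.51)*sin(y)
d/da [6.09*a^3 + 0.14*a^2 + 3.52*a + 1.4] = 18.27*a^2 + 0.28*a + 3.52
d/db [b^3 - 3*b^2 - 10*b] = 3*b^2 - 6*b - 10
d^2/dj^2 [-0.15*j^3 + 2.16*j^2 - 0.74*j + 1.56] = 4.32 - 0.9*j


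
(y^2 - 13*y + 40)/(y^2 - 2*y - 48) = (y - 5)/(y + 6)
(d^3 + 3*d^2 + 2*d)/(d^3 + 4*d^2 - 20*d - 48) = d*(d + 1)/(d^2 + 2*d - 24)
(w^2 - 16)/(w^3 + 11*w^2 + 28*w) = (w - 4)/(w*(w + 7))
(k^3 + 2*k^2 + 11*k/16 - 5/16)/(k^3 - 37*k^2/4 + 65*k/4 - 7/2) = (4*k^2 + 9*k + 5)/(4*(k^2 - 9*k + 14))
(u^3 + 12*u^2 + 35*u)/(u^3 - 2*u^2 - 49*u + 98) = u*(u + 5)/(u^2 - 9*u + 14)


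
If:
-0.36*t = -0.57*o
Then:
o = 0.631578947368421*t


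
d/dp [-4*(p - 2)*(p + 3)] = -8*p - 4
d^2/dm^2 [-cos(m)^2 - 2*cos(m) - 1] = 2*cos(m) + 2*cos(2*m)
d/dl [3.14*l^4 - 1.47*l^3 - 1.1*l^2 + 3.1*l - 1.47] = 12.56*l^3 - 4.41*l^2 - 2.2*l + 3.1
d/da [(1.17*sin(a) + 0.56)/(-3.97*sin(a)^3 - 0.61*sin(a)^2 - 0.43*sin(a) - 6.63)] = (9.2898*sin(a)^3 + 7.3833*sin(a)^2 + 0.6832*sin(a) - 7.5163)*cos(a)/(15.7609*sin(a)^6 + 4.8434*sin(a)^5 + 3.7863*sin(a)^4 + 53.1668*sin(a)^3 + 8.2735*sin(a)^2 + 5.7018*sin(a) + 43.9569)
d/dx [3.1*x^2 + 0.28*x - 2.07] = 6.2*x + 0.28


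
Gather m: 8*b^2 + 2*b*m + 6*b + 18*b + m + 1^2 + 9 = 8*b^2 + 24*b + m*(2*b + 1) + 10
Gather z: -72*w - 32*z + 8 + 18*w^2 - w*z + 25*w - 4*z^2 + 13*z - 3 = 18*w^2 - 47*w - 4*z^2 + z*(-w - 19) + 5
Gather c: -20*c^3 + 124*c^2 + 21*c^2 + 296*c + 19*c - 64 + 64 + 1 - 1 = -20*c^3 + 145*c^2 + 315*c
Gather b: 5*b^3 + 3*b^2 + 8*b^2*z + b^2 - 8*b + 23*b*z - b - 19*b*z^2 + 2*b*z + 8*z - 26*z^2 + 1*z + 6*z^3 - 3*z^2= 5*b^3 + b^2*(8*z + 4) + b*(-19*z^2 + 25*z - 9) + 6*z^3 - 29*z^2 + 9*z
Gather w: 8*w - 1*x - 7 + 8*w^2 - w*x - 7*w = 8*w^2 + w*(1 - x) - x - 7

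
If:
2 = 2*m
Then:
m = 1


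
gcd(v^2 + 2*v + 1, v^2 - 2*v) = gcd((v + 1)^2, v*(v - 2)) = 1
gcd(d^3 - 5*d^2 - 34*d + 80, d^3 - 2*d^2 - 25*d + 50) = d^2 + 3*d - 10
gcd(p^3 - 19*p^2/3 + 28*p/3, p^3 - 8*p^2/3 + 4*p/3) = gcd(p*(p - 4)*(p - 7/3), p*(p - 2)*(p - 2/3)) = p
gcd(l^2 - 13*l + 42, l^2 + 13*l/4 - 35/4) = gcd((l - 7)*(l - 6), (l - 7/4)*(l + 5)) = 1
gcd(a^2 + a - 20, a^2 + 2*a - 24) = a - 4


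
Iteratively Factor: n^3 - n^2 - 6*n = (n + 2)*(n^2 - 3*n) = n*(n + 2)*(n - 3)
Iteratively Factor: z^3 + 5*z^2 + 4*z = (z + 4)*(z^2 + z) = (z + 1)*(z + 4)*(z)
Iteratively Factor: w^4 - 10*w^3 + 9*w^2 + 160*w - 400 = (w - 5)*(w^3 - 5*w^2 - 16*w + 80) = (w - 5)*(w + 4)*(w^2 - 9*w + 20) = (w - 5)^2*(w + 4)*(w - 4)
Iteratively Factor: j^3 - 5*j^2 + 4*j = (j - 1)*(j^2 - 4*j) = j*(j - 1)*(j - 4)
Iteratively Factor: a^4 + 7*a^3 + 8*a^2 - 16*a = (a - 1)*(a^3 + 8*a^2 + 16*a) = a*(a - 1)*(a^2 + 8*a + 16) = a*(a - 1)*(a + 4)*(a + 4)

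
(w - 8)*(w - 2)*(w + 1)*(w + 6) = w^4 - 3*w^3 - 48*w^2 + 52*w + 96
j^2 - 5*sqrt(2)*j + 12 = (j - 3*sqrt(2))*(j - 2*sqrt(2))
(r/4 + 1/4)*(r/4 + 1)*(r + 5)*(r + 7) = r^4/16 + 17*r^3/16 + 99*r^2/16 + 223*r/16 + 35/4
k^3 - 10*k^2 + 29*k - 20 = (k - 5)*(k - 4)*(k - 1)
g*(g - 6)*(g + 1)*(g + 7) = g^4 + 2*g^3 - 41*g^2 - 42*g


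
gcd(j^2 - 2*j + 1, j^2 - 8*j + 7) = j - 1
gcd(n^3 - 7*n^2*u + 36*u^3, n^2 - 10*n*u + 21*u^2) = -n + 3*u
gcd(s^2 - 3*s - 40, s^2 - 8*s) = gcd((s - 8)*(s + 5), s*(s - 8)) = s - 8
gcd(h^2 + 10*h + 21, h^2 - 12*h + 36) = 1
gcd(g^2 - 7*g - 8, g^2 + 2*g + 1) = g + 1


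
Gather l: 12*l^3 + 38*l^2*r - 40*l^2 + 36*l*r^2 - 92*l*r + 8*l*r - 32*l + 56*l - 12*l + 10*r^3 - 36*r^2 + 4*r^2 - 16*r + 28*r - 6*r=12*l^3 + l^2*(38*r - 40) + l*(36*r^2 - 84*r + 12) + 10*r^3 - 32*r^2 + 6*r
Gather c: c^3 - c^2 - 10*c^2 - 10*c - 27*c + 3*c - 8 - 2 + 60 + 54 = c^3 - 11*c^2 - 34*c + 104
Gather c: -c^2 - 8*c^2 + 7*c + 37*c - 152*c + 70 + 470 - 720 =-9*c^2 - 108*c - 180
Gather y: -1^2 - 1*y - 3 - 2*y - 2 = -3*y - 6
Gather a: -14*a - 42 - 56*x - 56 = -14*a - 56*x - 98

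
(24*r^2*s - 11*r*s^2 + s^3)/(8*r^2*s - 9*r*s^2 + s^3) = (3*r - s)/(r - s)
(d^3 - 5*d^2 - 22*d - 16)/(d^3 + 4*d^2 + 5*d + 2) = (d - 8)/(d + 1)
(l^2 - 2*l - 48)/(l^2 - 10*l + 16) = (l + 6)/(l - 2)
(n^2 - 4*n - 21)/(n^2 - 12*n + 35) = (n + 3)/(n - 5)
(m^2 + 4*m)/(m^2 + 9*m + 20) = m/(m + 5)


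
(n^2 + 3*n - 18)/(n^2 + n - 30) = (n - 3)/(n - 5)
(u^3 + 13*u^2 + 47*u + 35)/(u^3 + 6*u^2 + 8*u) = (u^3 + 13*u^2 + 47*u + 35)/(u*(u^2 + 6*u + 8))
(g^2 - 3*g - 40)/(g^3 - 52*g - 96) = (g + 5)/(g^2 + 8*g + 12)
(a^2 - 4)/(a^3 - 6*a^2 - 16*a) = (a - 2)/(a*(a - 8))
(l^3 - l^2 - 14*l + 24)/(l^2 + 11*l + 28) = (l^2 - 5*l + 6)/(l + 7)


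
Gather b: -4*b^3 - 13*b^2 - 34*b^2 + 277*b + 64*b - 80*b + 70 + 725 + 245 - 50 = -4*b^3 - 47*b^2 + 261*b + 990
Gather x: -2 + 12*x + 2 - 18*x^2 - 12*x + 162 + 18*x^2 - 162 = 0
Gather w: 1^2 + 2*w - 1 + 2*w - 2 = 4*w - 2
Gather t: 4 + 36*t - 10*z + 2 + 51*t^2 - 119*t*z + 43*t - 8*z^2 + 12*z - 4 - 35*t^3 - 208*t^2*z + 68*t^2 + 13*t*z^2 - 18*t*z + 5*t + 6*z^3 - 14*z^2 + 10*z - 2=-35*t^3 + t^2*(119 - 208*z) + t*(13*z^2 - 137*z + 84) + 6*z^3 - 22*z^2 + 12*z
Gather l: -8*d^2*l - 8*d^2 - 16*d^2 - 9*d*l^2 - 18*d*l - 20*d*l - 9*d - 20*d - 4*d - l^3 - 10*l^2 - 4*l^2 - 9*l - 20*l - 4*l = -24*d^2 - 33*d - l^3 + l^2*(-9*d - 14) + l*(-8*d^2 - 38*d - 33)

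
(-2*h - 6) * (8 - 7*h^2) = 14*h^3 + 42*h^2 - 16*h - 48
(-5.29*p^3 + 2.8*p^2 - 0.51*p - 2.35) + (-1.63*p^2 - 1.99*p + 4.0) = -5.29*p^3 + 1.17*p^2 - 2.5*p + 1.65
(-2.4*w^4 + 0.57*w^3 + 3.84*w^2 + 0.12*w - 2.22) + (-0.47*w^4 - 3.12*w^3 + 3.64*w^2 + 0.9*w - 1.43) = -2.87*w^4 - 2.55*w^3 + 7.48*w^2 + 1.02*w - 3.65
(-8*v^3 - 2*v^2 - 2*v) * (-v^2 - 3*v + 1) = 8*v^5 + 26*v^4 + 4*v^2 - 2*v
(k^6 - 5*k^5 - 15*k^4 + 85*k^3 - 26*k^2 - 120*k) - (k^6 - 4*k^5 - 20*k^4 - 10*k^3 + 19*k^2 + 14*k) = -k^5 + 5*k^4 + 95*k^3 - 45*k^2 - 134*k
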